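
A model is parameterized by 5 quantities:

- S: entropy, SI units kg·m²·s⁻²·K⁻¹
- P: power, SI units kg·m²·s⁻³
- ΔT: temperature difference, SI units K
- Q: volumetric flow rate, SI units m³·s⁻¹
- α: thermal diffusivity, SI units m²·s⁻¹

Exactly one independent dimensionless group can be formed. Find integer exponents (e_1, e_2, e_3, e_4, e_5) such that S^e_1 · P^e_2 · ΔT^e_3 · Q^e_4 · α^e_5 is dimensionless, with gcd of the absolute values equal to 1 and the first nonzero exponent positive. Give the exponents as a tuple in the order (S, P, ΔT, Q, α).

(1, -1, 1, -2, 3)

M: e_1·(1) + e_2·(1) + e_3·(0) + e_4·(0) + e_5·(0) = 0
L: e_1·(2) + e_2·(2) + e_3·(0) + e_4·(3) + e_5·(2) = 0
T: e_1·(-2) + e_2·(-3) + e_3·(0) + e_4·(-1) + e_5·(-1) = 0
Θ: e_1·(-1) + e_2·(0) + e_3·(1) + e_4·(0) + e_5·(0) = 0
Solving this homogeneous linear system for the smallest-integer solution (first nonzero entry positive) gives (1, -1, 1, -2, 3).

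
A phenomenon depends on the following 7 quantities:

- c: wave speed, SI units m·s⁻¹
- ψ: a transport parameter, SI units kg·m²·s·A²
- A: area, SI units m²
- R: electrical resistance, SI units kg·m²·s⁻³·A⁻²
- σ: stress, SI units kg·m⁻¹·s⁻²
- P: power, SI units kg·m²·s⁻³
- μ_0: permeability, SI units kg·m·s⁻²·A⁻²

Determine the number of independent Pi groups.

3

There are 7 variables and 4 base dimensions (M, L, T, I).
The dimension matrix has rank 4.
Independent dimensionless groups: 7 − 4 = 3.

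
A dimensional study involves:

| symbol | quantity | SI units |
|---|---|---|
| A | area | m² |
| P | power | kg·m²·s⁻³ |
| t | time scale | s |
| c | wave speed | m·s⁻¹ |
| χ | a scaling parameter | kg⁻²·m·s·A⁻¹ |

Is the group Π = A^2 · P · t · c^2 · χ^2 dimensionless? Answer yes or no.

no

Sum the exponent of each base dimension across the product:
  M: 2·[A]_M + [P]_M + [t]_M + 2·[c]_M + 2·[χ]_M = 2·(0) + (1) + (0) + 2·(0) + 2·(-2) = -3
  L: 2·[A]_L + [P]_L + [t]_L + 2·[c]_L + 2·[χ]_L = 2·(2) + (2) + (0) + 2·(1) + 2·(1) = 10
  T: 2·[A]_T + [P]_T + [t]_T + 2·[c]_T + 2·[χ]_T = 2·(0) + (-3) + (1) + 2·(-1) + 2·(1) = -2
  I: 2·[A]_I + [P]_I + [t]_I + 2·[c]_I + 2·[χ]_I = 2·(0) + (0) + (0) + 2·(0) + 2·(-1) = -2
Net dimensions [M⁻³ L¹⁰ T⁻² I⁻²] ≠ [1] — not dimensionless.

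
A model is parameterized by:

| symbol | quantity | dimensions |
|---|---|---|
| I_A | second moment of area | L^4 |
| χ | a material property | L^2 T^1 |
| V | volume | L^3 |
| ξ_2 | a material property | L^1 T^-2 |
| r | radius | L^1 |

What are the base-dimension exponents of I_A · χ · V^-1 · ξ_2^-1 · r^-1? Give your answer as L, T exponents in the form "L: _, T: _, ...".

L: 1, T: 3

Collect each base-dimension exponent across the product:
  L: (4) + (2) − (3) − (1) − (1) = 1
  T: (0) + (1) − (0) − (-2) − (0) = 3
So the dimensions are [L T³].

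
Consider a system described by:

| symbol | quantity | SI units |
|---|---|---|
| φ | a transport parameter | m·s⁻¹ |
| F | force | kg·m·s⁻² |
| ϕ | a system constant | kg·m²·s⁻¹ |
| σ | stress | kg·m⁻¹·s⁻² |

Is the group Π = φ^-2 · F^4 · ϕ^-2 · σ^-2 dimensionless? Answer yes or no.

yes

Sum the exponent of each base dimension across the product:
  M: −2·[φ]_M + 4·[F]_M − 2·[ϕ]_M − 2·[σ]_M = −2·(0) + 4·(1) − 2·(1) − 2·(1) = 0
  L: −2·[φ]_L + 4·[F]_L − 2·[ϕ]_L − 2·[σ]_L = −2·(1) + 4·(1) − 2·(2) − 2·(-1) = 0
  T: −2·[φ]_T + 4·[F]_T − 2·[ϕ]_T − 2·[σ]_T = −2·(-1) + 4·(-2) − 2·(-1) − 2·(-2) = 0
All base exponents vanish — dimensionless.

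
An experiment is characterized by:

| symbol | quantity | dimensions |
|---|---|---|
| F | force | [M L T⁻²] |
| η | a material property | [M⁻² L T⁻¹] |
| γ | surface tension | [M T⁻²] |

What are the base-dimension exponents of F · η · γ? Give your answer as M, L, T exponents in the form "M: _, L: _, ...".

Collect each base-dimension exponent across the product:
  M: (1) + (-2) + (1) = 0
  L: (1) + (1) + (0) = 2
  T: (-2) + (-1) + (-2) = -5
So the dimensions are [L² T⁻⁵].

M: 0, L: 2, T: -5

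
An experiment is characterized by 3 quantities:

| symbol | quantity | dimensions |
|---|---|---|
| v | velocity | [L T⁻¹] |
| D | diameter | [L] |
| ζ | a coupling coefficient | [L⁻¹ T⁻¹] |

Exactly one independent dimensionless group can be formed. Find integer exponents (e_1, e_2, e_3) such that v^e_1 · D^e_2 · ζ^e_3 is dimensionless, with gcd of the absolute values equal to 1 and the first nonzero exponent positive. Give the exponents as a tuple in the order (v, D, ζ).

L: e_1·(1) + e_2·(1) + e_3·(-1) = 0
T: e_1·(-1) + e_2·(0) + e_3·(-1) = 0
Solving this homogeneous linear system for the smallest-integer solution (first nonzero entry positive) gives (1, -2, -1).

(1, -2, -1)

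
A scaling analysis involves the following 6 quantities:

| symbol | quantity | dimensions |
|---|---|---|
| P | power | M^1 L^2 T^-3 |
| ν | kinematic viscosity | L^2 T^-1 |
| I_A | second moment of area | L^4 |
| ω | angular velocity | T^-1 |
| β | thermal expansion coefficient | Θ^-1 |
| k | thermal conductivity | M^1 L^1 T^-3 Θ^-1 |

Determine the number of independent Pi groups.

There are 6 variables and 4 base dimensions (M, L, T, Θ).
The dimension matrix has rank 4.
Independent dimensionless groups: 6 − 4 = 2.

2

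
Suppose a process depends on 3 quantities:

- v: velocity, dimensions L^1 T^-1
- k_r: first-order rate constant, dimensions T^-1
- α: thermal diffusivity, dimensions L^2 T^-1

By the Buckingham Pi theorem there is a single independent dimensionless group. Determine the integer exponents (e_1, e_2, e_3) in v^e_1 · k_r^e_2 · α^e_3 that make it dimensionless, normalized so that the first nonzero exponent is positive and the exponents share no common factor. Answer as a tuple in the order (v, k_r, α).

L: e_1·(1) + e_2·(0) + e_3·(2) = 0
T: e_1·(-1) + e_2·(-1) + e_3·(-1) = 0
Solving this homogeneous linear system for the smallest-integer solution (first nonzero entry positive) gives (2, -1, -1).

(2, -1, -1)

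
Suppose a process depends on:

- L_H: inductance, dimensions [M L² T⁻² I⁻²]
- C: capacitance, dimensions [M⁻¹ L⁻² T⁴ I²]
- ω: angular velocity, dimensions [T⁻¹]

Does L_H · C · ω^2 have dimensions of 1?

Sum the exponent of each base dimension across the product:
  M: [L_H]_M + [C]_M + 2·[ω]_M = (1) + (-1) + 2·(0) = 0
  L: [L_H]_L + [C]_L + 2·[ω]_L = (2) + (-2) + 2·(0) = 0
  T: [L_H]_T + [C]_T + 2·[ω]_T = (-2) + (4) + 2·(-1) = 0
  I: [L_H]_I + [C]_I + 2·[ω]_I = (-2) + (2) + 2·(0) = 0
All base exponents vanish — dimensionless.

yes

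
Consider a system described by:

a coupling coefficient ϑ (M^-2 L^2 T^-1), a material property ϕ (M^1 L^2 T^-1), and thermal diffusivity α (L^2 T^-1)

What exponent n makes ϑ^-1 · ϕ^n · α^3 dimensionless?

Balance the M exponent: (1)·n from ϕ, plus −(-2) + 3·(0) = 2 from the rest, must sum to zero.
n + 2 = 0, so n = -2.

-2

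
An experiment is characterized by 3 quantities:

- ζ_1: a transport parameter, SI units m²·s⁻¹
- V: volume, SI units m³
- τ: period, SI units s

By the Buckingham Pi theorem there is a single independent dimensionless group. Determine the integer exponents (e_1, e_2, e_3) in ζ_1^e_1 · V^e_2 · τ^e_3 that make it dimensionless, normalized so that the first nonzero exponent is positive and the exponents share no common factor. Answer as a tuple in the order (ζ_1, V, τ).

L: e_1·(2) + e_2·(3) + e_3·(0) = 0
T: e_1·(-1) + e_2·(0) + e_3·(1) = 0
Solving this homogeneous linear system for the smallest-integer solution (first nonzero entry positive) gives (3, -2, 3).

(3, -2, 3)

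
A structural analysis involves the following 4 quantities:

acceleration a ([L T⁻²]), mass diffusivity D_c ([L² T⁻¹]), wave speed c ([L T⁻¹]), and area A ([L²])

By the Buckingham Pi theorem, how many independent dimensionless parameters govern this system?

There are 4 variables and 2 base dimensions (L, T).
The dimension matrix has rank 2.
Independent dimensionless groups: 4 − 2 = 2.

2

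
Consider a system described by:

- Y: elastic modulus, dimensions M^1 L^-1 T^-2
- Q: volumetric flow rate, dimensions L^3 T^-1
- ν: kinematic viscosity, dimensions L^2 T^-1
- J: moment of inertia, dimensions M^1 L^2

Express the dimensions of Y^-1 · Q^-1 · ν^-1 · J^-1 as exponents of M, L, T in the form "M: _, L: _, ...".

M: -2, L: -6, T: 4

Collect each base-dimension exponent across the product:
  M: −(1) − (0) − (0) − (1) = -2
  L: −(-1) − (3) − (2) − (2) = -6
  T: −(-2) − (-1) − (-1) − (0) = 4
So the dimensions are [M⁻² L⁻⁶ T⁴].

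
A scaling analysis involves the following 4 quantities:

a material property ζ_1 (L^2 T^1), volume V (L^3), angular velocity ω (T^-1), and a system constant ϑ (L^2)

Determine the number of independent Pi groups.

There are 4 variables and 2 base dimensions (L, T).
The dimension matrix has rank 2.
Independent dimensionless groups: 4 − 2 = 2.

2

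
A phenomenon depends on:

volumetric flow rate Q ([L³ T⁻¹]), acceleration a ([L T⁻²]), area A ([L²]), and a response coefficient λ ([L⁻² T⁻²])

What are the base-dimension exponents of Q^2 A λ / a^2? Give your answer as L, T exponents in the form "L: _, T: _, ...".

L: 4, T: 0

Collect each base-dimension exponent across the product:
  L: 2·(3) − 2·(1) + (2) + (-2) = 4
  T: 2·(-1) − 2·(-2) + (0) + (-2) = 0
So the dimensions are [L⁴].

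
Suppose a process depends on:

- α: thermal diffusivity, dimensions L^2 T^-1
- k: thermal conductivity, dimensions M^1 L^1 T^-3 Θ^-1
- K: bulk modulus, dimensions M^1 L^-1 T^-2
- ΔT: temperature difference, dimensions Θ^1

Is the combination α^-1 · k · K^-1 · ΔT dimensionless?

yes

Sum the exponent of each base dimension across the product:
  M: −[α]_M + [k]_M − [K]_M + [ΔT]_M = −(0) + (1) − (1) + (0) = 0
  L: −[α]_L + [k]_L − [K]_L + [ΔT]_L = −(2) + (1) − (-1) + (0) = 0
  T: −[α]_T + [k]_T − [K]_T + [ΔT]_T = −(-1) + (-3) − (-2) + (0) = 0
  Θ: −[α]_Θ + [k]_Θ − [K]_Θ + [ΔT]_Θ = −(0) + (-1) − (0) + (1) = 0
All base exponents vanish — dimensionless.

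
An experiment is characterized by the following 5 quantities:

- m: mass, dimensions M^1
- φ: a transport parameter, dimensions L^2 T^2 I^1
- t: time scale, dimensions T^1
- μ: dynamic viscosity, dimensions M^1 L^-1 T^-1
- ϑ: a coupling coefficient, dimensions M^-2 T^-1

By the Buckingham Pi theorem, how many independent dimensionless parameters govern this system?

There are 5 variables and 4 base dimensions (M, L, T, I).
The dimension matrix has rank 4.
Independent dimensionless groups: 5 − 4 = 1.

1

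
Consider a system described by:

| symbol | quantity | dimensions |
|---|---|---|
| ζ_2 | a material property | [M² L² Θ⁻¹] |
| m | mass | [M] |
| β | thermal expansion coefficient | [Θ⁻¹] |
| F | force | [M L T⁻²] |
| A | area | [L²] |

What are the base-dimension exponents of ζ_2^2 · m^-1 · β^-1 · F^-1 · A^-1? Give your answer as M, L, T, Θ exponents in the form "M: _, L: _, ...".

M: 2, L: 1, T: 2, Θ: -1

Collect each base-dimension exponent across the product:
  M: 2·(2) − (1) − (0) − (1) − (0) = 2
  L: 2·(2) − (0) − (0) − (1) − (2) = 1
  T: 2·(0) − (0) − (0) − (-2) − (0) = 2
  Θ: 2·(-1) − (0) − (-1) − (0) − (0) = -1
So the dimensions are [M² L T² Θ⁻¹].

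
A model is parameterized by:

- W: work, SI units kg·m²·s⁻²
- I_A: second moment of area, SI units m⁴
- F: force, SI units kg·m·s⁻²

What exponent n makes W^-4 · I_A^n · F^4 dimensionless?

Balance the L exponent: (4)·n from I_A, plus −4·(2) + 4·(1) = -4 from the rest, must sum to zero.
4n − 4 = 0, so n = 1.

1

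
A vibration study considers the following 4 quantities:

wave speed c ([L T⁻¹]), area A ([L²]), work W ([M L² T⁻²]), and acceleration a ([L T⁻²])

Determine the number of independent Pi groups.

1

There are 4 variables and 3 base dimensions (M, L, T).
The dimension matrix has rank 3.
Independent dimensionless groups: 4 − 3 = 1.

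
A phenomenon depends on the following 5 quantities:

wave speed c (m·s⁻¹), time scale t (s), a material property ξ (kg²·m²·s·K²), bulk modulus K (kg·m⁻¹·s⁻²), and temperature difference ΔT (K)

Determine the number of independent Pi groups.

There are 5 variables and 4 base dimensions (M, L, T, Θ).
The dimension matrix has rank 4.
Independent dimensionless groups: 5 − 4 = 1.

1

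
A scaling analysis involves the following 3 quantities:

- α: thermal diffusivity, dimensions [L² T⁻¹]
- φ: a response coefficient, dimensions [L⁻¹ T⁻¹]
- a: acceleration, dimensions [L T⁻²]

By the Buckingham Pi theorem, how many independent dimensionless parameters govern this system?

There are 3 variables and 2 base dimensions (L, T).
The dimension matrix has rank 2.
Independent dimensionless groups: 3 − 2 = 1.

1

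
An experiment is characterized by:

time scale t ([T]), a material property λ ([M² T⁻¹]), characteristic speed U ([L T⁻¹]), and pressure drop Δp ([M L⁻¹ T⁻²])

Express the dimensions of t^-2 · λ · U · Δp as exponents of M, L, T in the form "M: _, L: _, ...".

M: 3, L: 0, T: -6

Collect each base-dimension exponent across the product:
  M: −2·(0) + (2) + (0) + (1) = 3
  L: −2·(0) + (0) + (1) + (-1) = 0
  T: −2·(1) + (-1) + (-1) + (-2) = -6
So the dimensions are [M³ T⁻⁶].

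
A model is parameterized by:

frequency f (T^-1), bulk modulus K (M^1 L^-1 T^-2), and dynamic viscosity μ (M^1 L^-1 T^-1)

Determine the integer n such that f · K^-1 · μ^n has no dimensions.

1

Balance the M exponent: (1)·n from μ, plus (0) − (1) = -1 from the rest, must sum to zero.
n − 1 = 0, so n = 1.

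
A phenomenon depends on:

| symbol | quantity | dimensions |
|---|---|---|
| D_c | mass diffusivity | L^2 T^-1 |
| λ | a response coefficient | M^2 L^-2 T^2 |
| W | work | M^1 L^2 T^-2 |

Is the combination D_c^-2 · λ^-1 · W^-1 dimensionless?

Sum the exponent of each base dimension across the product:
  M: −2·[D_c]_M − [λ]_M − [W]_M = −2·(0) − (2) − (1) = -3
  L: −2·[D_c]_L − [λ]_L − [W]_L = −2·(2) − (-2) − (2) = -4
  T: −2·[D_c]_T − [λ]_T − [W]_T = −2·(-1) − (2) − (-2) = 2
Net dimensions [M⁻³ L⁻⁴ T²] ≠ [1] — not dimensionless.

no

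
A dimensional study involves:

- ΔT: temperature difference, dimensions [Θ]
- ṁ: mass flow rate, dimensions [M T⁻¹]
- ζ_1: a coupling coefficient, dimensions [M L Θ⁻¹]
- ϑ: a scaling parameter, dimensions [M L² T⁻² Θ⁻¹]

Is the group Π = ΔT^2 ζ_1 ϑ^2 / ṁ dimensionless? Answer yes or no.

no

Sum the exponent of each base dimension across the product:
  M: 2·[ΔT]_M − [ṁ]_M + [ζ_1]_M + 2·[ϑ]_M = 2·(0) − (1) + (1) + 2·(1) = 2
  L: 2·[ΔT]_L − [ṁ]_L + [ζ_1]_L + 2·[ϑ]_L = 2·(0) − (0) + (1) + 2·(2) = 5
  T: 2·[ΔT]_T − [ṁ]_T + [ζ_1]_T + 2·[ϑ]_T = 2·(0) − (-1) + (0) + 2·(-2) = -3
  Θ: 2·[ΔT]_Θ − [ṁ]_Θ + [ζ_1]_Θ + 2·[ϑ]_Θ = 2·(1) − (0) + (-1) + 2·(-1) = -1
Net dimensions [M² L⁵ T⁻³ Θ⁻¹] ≠ [1] — not dimensionless.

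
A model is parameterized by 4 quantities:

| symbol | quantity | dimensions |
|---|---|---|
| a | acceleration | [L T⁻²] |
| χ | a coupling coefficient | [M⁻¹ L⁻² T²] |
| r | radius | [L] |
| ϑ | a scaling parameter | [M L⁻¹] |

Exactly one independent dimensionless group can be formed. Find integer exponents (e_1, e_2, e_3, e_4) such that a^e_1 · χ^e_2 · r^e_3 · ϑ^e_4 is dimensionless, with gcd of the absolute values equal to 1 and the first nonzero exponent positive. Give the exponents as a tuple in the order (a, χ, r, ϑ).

M: e_1·(0) + e_2·(-1) + e_3·(0) + e_4·(1) = 0
L: e_1·(1) + e_2·(-2) + e_3·(1) + e_4·(-1) = 0
T: e_1·(-2) + e_2·(2) + e_3·(0) + e_4·(0) = 0
Solving this homogeneous linear system for the smallest-integer solution (first nonzero entry positive) gives (1, 1, 2, 1).

(1, 1, 2, 1)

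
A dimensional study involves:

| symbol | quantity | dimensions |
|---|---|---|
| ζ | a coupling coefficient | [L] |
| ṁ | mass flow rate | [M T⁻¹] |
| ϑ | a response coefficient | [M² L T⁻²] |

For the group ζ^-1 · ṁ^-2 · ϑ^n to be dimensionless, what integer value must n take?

Balance the M exponent: (2)·n from ϑ, plus −(0) − 2·(1) = -2 from the rest, must sum to zero.
2n − 2 = 0, so n = 1.

1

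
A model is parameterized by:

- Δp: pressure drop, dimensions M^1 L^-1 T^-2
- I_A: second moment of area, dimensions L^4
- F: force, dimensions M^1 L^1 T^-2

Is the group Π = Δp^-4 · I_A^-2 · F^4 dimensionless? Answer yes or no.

yes

Sum the exponent of each base dimension across the product:
  M: −4·[Δp]_M − 2·[I_A]_M + 4·[F]_M = −4·(1) − 2·(0) + 4·(1) = 0
  L: −4·[Δp]_L − 2·[I_A]_L + 4·[F]_L = −4·(-1) − 2·(4) + 4·(1) = 0
  T: −4·[Δp]_T − 2·[I_A]_T + 4·[F]_T = −4·(-2) − 2·(0) + 4·(-2) = 0
  Θ: −4·[Δp]_Θ − 2·[I_A]_Θ + 4·[F]_Θ = −4·(0) − 2·(0) + 4·(0) = 0
All base exponents vanish — dimensionless.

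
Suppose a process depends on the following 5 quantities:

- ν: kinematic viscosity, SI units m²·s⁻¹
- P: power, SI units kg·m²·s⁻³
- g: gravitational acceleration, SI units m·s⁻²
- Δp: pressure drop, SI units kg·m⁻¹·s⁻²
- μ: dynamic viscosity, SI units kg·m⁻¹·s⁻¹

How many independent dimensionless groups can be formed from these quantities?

2

There are 5 variables and 3 base dimensions (M, L, T).
The dimension matrix has rank 3.
Independent dimensionless groups: 5 − 3 = 2.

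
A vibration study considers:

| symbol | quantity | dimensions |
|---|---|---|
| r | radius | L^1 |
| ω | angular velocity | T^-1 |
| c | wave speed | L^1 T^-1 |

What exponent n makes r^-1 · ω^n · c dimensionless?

-1

Balance the T exponent: (-1)·n from ω, plus −(0) + (-1) = -1 from the rest, must sum to zero.
−n − 1 = 0, so n = -1.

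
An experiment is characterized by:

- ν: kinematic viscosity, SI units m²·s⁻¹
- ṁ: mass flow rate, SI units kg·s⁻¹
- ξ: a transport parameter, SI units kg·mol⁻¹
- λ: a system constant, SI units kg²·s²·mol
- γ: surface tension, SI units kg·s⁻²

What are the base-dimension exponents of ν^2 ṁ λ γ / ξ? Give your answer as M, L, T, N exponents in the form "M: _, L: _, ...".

Collect each base-dimension exponent across the product:
  M: 2·(0) + (1) − (1) + (2) + (1) = 3
  L: 2·(2) + (0) − (0) + (0) + (0) = 4
  T: 2·(-1) + (-1) − (0) + (2) + (-2) = -3
  N: 2·(0) + (0) − (-1) + (1) + (0) = 2
So the dimensions are [M³ L⁴ T⁻³ N²].

M: 3, L: 4, T: -3, N: 2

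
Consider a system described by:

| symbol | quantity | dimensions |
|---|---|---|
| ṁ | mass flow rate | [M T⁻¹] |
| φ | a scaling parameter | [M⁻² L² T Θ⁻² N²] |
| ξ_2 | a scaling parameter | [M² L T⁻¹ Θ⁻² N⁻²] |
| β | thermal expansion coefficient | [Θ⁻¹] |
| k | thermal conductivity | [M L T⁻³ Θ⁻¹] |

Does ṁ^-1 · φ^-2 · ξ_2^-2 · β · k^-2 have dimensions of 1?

no

Sum the exponent of each base dimension across the product:
  M: −[ṁ]_M − 2·[φ]_M − 2·[ξ_2]_M + [β]_M − 2·[k]_M = −(1) − 2·(-2) − 2·(2) + (0) − 2·(1) = -3
  L: −[ṁ]_L − 2·[φ]_L − 2·[ξ_2]_L + [β]_L − 2·[k]_L = −(0) − 2·(2) − 2·(1) + (0) − 2·(1) = -8
  T: −[ṁ]_T − 2·[φ]_T − 2·[ξ_2]_T + [β]_T − 2·[k]_T = −(-1) − 2·(1) − 2·(-1) + (0) − 2·(-3) = 7
  Θ: −[ṁ]_Θ − 2·[φ]_Θ − 2·[ξ_2]_Θ + [β]_Θ − 2·[k]_Θ = −(0) − 2·(-2) − 2·(-2) + (-1) − 2·(-1) = 9
  N: −[ṁ]_N − 2·[φ]_N − 2·[ξ_2]_N + [β]_N − 2·[k]_N = −(0) − 2·(2) − 2·(-2) + (0) − 2·(0) = 0
Net dimensions [M⁻³ L⁻⁸ T⁷ Θ⁹] ≠ [1] — not dimensionless.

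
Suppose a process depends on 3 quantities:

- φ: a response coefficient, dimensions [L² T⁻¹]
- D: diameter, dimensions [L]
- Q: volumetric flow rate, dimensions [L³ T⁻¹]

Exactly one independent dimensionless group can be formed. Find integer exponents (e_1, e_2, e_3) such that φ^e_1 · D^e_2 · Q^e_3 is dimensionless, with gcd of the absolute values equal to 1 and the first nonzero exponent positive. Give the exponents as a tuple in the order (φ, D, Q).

(1, 1, -1)

L: e_1·(2) + e_2·(1) + e_3·(3) = 0
T: e_1·(-1) + e_2·(0) + e_3·(-1) = 0
Solving this homogeneous linear system for the smallest-integer solution (first nonzero entry positive) gives (1, 1, -1).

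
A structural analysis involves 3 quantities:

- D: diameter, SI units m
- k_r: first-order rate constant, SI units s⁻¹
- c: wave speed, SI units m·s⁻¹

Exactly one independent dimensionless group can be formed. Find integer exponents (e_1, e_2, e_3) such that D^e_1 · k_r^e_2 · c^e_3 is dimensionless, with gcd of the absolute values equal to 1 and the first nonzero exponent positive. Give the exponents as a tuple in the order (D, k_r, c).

(1, 1, -1)

L: e_1·(1) + e_2·(0) + e_3·(1) = 0
T: e_1·(0) + e_2·(-1) + e_3·(-1) = 0
Solving this homogeneous linear system for the smallest-integer solution (first nonzero entry positive) gives (1, 1, -1).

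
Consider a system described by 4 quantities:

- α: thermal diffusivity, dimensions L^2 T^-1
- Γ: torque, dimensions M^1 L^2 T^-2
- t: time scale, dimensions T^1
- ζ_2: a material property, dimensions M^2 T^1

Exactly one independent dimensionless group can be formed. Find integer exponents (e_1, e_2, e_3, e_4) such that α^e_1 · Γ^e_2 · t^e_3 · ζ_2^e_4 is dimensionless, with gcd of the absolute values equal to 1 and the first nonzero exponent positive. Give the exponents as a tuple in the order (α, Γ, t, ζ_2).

(2, -2, -3, 1)

M: e_1·(0) + e_2·(1) + e_3·(0) + e_4·(2) = 0
L: e_1·(2) + e_2·(2) + e_3·(0) + e_4·(0) = 0
T: e_1·(-1) + e_2·(-2) + e_3·(1) + e_4·(1) = 0
Solving this homogeneous linear system for the smallest-integer solution (first nonzero entry positive) gives (2, -2, -3, 1).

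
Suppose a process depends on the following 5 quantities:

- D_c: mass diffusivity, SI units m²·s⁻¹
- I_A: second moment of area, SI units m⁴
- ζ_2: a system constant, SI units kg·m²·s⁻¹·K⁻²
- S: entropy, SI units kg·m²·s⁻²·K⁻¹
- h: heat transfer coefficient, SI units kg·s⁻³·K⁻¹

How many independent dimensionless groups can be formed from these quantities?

There are 5 variables and 4 base dimensions (M, L, T, Θ).
The dimension matrix has rank 4.
Independent dimensionless groups: 5 − 4 = 1.

1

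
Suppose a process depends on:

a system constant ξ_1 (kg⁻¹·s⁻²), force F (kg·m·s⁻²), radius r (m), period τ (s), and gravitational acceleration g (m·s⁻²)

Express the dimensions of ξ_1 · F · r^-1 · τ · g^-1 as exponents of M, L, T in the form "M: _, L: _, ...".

M: 0, L: -1, T: -1

Collect each base-dimension exponent across the product:
  M: (-1) + (1) − (0) + (0) − (0) = 0
  L: (0) + (1) − (1) + (0) − (1) = -1
  T: (-2) + (-2) − (0) + (1) − (-2) = -1
So the dimensions are [L⁻¹ T⁻¹].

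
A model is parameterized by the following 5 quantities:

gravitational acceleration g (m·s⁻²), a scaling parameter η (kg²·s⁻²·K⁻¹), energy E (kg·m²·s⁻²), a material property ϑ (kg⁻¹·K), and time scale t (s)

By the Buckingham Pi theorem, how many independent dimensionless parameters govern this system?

1

There are 5 variables and 4 base dimensions (M, L, T, Θ).
The dimension matrix has rank 4.
Independent dimensionless groups: 5 − 4 = 1.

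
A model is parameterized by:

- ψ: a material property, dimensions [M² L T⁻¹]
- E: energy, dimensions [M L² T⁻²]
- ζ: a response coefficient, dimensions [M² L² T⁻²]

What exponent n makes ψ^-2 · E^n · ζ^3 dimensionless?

-2

Balance the M exponent: (1)·n from E, plus −2·(2) + 3·(2) = 2 from the rest, must sum to zero.
n + 2 = 0, so n = -2.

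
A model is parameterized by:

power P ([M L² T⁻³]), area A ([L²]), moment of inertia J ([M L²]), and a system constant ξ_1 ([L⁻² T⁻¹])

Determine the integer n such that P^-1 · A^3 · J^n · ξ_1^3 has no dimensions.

Balance the M exponent: (1)·n from J, plus −(1) + 3·(0) + 3·(0) = -1 from the rest, must sum to zero.
n − 1 = 0, so n = 1.

1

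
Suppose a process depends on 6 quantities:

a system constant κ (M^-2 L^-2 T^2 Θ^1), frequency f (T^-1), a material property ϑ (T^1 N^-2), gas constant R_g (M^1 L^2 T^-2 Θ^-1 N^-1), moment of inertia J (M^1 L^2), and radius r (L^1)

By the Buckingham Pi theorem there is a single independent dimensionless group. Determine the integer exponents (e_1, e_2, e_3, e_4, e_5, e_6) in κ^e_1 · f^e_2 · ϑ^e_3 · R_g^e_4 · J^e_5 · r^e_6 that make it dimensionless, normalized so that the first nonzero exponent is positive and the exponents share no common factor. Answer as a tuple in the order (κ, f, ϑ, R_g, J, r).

(2, -1, -1, 2, 2, -4)

M: e_1·(-2) + e_2·(0) + e_3·(0) + e_4·(1) + e_5·(1) + e_6·(0) = 0
L: e_1·(-2) + e_2·(0) + e_3·(0) + e_4·(2) + e_5·(2) + e_6·(1) = 0
T: e_1·(2) + e_2·(-1) + e_3·(1) + e_4·(-2) + e_5·(0) + e_6·(0) = 0
Θ: e_1·(1) + e_2·(0) + e_3·(0) + e_4·(-1) + e_5·(0) + e_6·(0) = 0
N: e_1·(0) + e_2·(0) + e_3·(-2) + e_4·(-1) + e_5·(0) + e_6·(0) = 0
Solving this homogeneous linear system for the smallest-integer solution (first nonzero entry positive) gives (2, -1, -1, 2, 2, -4).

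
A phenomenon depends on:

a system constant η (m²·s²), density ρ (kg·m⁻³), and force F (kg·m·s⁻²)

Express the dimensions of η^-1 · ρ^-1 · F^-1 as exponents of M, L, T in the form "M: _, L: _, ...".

Collect each base-dimension exponent across the product:
  M: −(0) − (1) − (1) = -2
  L: −(2) − (-3) − (1) = 0
  T: −(2) − (0) − (-2) = 0
So the dimensions are [M⁻²].

M: -2, L: 0, T: 0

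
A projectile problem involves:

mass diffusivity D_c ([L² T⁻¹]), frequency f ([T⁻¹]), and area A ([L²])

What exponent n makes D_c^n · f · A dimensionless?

-1

Balance the L exponent: (2)·n from D_c, plus (0) + (2) = 2 from the rest, must sum to zero.
2n + 2 = 0, so n = -1.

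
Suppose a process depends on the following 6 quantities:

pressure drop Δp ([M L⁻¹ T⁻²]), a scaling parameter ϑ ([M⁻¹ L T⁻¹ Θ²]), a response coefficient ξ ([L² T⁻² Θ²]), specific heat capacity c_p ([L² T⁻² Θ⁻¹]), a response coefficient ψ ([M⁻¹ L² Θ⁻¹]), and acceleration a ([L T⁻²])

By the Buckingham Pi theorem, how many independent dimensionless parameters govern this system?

There are 6 variables and 4 base dimensions (M, L, T, Θ).
The dimension matrix has rank 4.
Independent dimensionless groups: 6 − 4 = 2.

2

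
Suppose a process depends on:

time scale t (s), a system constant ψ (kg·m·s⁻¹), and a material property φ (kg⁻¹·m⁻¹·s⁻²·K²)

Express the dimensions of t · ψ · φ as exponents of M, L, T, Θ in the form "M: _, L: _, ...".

Collect each base-dimension exponent across the product:
  M: (0) + (1) + (-1) = 0
  L: (0) + (1) + (-1) = 0
  T: (1) + (-1) + (-2) = -2
  Θ: (0) + (0) + (2) = 2
So the dimensions are [T⁻² Θ²].

M: 0, L: 0, T: -2, Θ: 2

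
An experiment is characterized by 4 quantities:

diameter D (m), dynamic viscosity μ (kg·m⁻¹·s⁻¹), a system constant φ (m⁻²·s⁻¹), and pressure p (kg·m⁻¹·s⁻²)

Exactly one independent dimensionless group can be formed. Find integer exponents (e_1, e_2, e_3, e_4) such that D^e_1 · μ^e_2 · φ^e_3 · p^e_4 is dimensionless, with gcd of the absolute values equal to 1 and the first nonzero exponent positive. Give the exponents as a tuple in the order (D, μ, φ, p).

(2, 1, 1, -1)

M: e_1·(0) + e_2·(1) + e_3·(0) + e_4·(1) = 0
L: e_1·(1) + e_2·(-1) + e_3·(-2) + e_4·(-1) = 0
T: e_1·(0) + e_2·(-1) + e_3·(-1) + e_4·(-2) = 0
Solving this homogeneous linear system for the smallest-integer solution (first nonzero entry positive) gives (2, 1, 1, -1).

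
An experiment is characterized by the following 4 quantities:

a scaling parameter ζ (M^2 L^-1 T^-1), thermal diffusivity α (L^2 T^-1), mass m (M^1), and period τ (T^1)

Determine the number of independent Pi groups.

There are 4 variables and 3 base dimensions (M, L, T).
The dimension matrix has rank 3.
Independent dimensionless groups: 4 − 3 = 1.

1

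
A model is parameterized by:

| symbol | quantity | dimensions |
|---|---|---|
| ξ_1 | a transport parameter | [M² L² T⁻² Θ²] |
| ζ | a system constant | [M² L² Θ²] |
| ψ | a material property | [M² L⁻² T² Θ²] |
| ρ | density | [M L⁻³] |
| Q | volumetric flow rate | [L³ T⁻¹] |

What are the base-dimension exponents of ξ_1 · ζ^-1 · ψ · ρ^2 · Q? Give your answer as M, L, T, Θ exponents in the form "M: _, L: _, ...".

Collect each base-dimension exponent across the product:
  M: (2) − (2) + (2) + 2·(1) + (0) = 4
  L: (2) − (2) + (-2) + 2·(-3) + (3) = -5
  T: (-2) − (0) + (2) + 2·(0) + (-1) = -1
  Θ: (2) − (2) + (2) + 2·(0) + (0) = 2
So the dimensions are [M⁴ L⁻⁵ T⁻¹ Θ²].

M: 4, L: -5, T: -1, Θ: 2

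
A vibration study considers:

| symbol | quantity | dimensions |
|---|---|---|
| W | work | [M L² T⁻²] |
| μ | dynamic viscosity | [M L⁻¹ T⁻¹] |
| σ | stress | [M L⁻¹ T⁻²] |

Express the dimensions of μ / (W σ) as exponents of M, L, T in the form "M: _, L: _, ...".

M: -1, L: -2, T: 3

Collect each base-dimension exponent across the product:
  M: −(1) + (1) − (1) = -1
  L: −(2) + (-1) − (-1) = -2
  T: −(-2) + (-1) − (-2) = 3
So the dimensions are [M⁻¹ L⁻² T³].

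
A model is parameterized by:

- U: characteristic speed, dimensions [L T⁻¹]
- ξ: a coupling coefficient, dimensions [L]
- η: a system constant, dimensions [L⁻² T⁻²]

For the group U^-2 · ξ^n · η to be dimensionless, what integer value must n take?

4

Balance the L exponent: (1)·n from ξ, plus −2·(1) + (-2) = -4 from the rest, must sum to zero.
n − 4 = 0, so n = 4.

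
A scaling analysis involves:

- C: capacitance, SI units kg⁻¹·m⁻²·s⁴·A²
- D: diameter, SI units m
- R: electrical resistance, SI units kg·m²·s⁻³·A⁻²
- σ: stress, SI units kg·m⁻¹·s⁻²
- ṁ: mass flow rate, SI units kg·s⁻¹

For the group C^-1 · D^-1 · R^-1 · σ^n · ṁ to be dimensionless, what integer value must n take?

Balance the M exponent: (1)·n from σ, plus −(-1) − (0) − (1) + (1) = 1 from the rest, must sum to zero.
n + 1 = 0, so n = -1.

-1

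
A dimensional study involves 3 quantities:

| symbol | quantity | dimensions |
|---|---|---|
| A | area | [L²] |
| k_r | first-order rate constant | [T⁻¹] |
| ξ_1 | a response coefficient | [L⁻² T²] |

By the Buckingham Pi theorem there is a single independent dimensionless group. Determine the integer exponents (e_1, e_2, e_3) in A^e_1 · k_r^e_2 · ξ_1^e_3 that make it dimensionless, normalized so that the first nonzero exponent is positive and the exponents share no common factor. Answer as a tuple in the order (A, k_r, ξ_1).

L: e_1·(2) + e_2·(0) + e_3·(-2) = 0
T: e_1·(0) + e_2·(-1) + e_3·(2) = 0
Solving this homogeneous linear system for the smallest-integer solution (first nonzero entry positive) gives (1, 2, 1).

(1, 2, 1)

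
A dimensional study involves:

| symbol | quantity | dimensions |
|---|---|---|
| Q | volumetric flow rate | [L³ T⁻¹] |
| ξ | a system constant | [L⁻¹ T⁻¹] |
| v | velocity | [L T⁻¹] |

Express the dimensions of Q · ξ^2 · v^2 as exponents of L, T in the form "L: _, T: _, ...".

Collect each base-dimension exponent across the product:
  L: (3) + 2·(-1) + 2·(1) = 3
  T: (-1) + 2·(-1) + 2·(-1) = -5
So the dimensions are [L³ T⁻⁵].

L: 3, T: -5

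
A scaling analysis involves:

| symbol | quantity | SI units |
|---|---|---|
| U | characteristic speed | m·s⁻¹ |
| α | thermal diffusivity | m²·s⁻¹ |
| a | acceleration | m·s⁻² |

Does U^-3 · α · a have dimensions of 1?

yes

Sum the exponent of each base dimension across the product:
  L: −3·[U]_L + [α]_L + [a]_L = −3·(1) + (2) + (1) = 0
  T: −3·[U]_T + [α]_T + [a]_T = −3·(-1) + (-1) + (-2) = 0
All base exponents vanish — dimensionless.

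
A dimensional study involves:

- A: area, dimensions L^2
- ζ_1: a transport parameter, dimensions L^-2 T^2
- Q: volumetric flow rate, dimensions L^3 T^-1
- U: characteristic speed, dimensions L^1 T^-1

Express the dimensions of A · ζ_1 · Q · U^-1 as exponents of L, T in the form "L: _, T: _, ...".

L: 2, T: 2

Collect each base-dimension exponent across the product:
  L: (2) + (-2) + (3) − (1) = 2
  T: (0) + (2) + (-1) − (-1) = 2
So the dimensions are [L² T²].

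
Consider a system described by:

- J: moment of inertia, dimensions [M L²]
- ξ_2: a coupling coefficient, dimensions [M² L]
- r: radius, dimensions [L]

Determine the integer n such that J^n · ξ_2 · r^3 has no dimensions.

-2

Balance the M exponent: (1)·n from J, plus (2) + 3·(0) = 2 from the rest, must sum to zero.
n + 2 = 0, so n = -2.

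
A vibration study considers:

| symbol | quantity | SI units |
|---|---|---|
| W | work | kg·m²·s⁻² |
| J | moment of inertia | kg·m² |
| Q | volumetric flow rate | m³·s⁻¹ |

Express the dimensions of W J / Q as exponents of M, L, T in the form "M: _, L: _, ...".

Collect each base-dimension exponent across the product:
  M: (1) + (1) − (0) = 2
  L: (2) + (2) − (3) = 1
  T: (-2) + (0) − (-1) = -1
So the dimensions are [M² L T⁻¹].

M: 2, L: 1, T: -1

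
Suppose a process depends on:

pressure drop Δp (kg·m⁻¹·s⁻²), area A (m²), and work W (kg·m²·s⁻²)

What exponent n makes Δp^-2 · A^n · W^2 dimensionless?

Balance the L exponent: (2)·n from A, plus −2·(-1) + 2·(2) = 6 from the rest, must sum to zero.
2n + 6 = 0, so n = -3.

-3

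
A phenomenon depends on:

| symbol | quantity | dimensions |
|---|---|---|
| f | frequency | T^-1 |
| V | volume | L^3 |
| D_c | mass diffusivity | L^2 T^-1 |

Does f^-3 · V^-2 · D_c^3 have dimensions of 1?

yes

Sum the exponent of each base dimension across the product:
  M: −3·[f]_M − 2·[V]_M + 3·[D_c]_M = −3·(0) − 2·(0) + 3·(0) = 0
  L: −3·[f]_L − 2·[V]_L + 3·[D_c]_L = −3·(0) − 2·(3) + 3·(2) = 0
  T: −3·[f]_T − 2·[V]_T + 3·[D_c]_T = −3·(-1) − 2·(0) + 3·(-1) = 0
  Θ: −3·[f]_Θ − 2·[V]_Θ + 3·[D_c]_Θ = −3·(0) − 2·(0) + 3·(0) = 0
All base exponents vanish — dimensionless.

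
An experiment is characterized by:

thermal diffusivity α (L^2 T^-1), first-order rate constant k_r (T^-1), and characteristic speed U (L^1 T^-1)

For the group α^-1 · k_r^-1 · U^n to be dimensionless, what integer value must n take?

2

Balance the L exponent: (1)·n from U, plus −(2) − (0) = -2 from the rest, must sum to zero.
n − 2 = 0, so n = 2.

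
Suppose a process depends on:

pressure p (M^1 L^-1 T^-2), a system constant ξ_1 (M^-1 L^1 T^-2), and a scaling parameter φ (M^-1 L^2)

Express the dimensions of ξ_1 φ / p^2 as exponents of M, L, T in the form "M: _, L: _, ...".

Collect each base-dimension exponent across the product:
  M: −2·(1) + (-1) + (-1) = -4
  L: −2·(-1) + (1) + (2) = 5
  T: −2·(-2) + (-2) + (0) = 2
So the dimensions are [M⁻⁴ L⁵ T²].

M: -4, L: 5, T: 2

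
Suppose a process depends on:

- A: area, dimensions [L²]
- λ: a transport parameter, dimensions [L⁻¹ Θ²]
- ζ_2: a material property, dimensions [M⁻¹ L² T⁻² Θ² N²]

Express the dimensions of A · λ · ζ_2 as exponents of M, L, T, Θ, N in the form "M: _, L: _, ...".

M: -1, L: 3, T: -2, Θ: 4, N: 2

Collect each base-dimension exponent across the product:
  M: (0) + (0) + (-1) = -1
  L: (2) + (-1) + (2) = 3
  T: (0) + (0) + (-2) = -2
  Θ: (0) + (2) + (2) = 4
  N: (0) + (0) + (2) = 2
So the dimensions are [M⁻¹ L³ T⁻² Θ⁴ N²].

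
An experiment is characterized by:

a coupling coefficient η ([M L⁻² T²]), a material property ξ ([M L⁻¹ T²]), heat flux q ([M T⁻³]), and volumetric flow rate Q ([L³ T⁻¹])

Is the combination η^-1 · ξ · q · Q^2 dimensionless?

no

Sum the exponent of each base dimension across the product:
  M: −[η]_M + [ξ]_M + [q]_M + 2·[Q]_M = −(1) + (1) + (1) + 2·(0) = 1
  L: −[η]_L + [ξ]_L + [q]_L + 2·[Q]_L = −(-2) + (-1) + (0) + 2·(3) = 7
  T: −[η]_T + [ξ]_T + [q]_T + 2·[Q]_T = −(2) + (2) + (-3) + 2·(-1) = -5
Net dimensions [M L⁷ T⁻⁵] ≠ [1] — not dimensionless.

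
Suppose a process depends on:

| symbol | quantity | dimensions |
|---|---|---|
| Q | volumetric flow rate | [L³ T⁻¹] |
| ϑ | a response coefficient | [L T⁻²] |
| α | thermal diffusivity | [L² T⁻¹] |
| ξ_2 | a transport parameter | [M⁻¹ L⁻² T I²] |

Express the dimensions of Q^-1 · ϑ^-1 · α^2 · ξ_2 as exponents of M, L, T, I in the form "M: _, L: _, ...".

Collect each base-dimension exponent across the product:
  M: −(0) − (0) + 2·(0) + (-1) = -1
  L: −(3) − (1) + 2·(2) + (-2) = -2
  T: −(-1) − (-2) + 2·(-1) + (1) = 2
  I: −(0) − (0) + 2·(0) + (2) = 2
So the dimensions are [M⁻¹ L⁻² T² I²].

M: -1, L: -2, T: 2, I: 2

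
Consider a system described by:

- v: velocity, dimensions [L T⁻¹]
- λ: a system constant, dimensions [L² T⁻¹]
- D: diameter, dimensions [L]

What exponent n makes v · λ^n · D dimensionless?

Balance the L exponent: (2)·n from λ, plus (1) + (1) = 2 from the rest, must sum to zero.
2n + 2 = 0, so n = -1.

-1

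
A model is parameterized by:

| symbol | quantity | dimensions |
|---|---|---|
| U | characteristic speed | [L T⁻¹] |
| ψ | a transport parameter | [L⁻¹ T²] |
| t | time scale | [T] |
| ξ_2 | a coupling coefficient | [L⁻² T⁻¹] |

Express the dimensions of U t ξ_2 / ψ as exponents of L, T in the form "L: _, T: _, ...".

L: 0, T: -3

Collect each base-dimension exponent across the product:
  L: (1) − (-1) + (0) + (-2) = 0
  T: (-1) − (2) + (1) + (-1) = -3
So the dimensions are [T⁻³].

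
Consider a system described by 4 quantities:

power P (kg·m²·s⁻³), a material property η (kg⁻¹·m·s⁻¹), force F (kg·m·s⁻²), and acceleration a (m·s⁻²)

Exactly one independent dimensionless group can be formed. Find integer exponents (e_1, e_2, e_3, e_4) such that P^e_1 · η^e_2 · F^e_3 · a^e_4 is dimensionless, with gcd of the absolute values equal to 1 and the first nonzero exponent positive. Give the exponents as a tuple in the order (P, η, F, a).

(1, -1, -2, 1)

M: e_1·(1) + e_2·(-1) + e_3·(1) + e_4·(0) = 0
L: e_1·(2) + e_2·(1) + e_3·(1) + e_4·(1) = 0
T: e_1·(-3) + e_2·(-1) + e_3·(-2) + e_4·(-2) = 0
Solving this homogeneous linear system for the smallest-integer solution (first nonzero entry positive) gives (1, -1, -2, 1).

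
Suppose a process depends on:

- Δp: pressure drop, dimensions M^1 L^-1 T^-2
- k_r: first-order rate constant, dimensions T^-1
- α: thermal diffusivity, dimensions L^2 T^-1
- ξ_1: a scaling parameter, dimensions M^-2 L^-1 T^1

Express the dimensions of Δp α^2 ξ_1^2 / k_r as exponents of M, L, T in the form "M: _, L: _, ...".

M: -3, L: 1, T: -1

Collect each base-dimension exponent across the product:
  M: (1) − (0) + 2·(0) + 2·(-2) = -3
  L: (-1) − (0) + 2·(2) + 2·(-1) = 1
  T: (-2) − (-1) + 2·(-1) + 2·(1) = -1
So the dimensions are [M⁻³ L T⁻¹].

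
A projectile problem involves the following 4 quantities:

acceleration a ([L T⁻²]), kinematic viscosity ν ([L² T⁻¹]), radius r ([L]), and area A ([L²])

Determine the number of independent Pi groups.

2

There are 4 variables and 2 base dimensions (L, T).
The dimension matrix has rank 2.
Independent dimensionless groups: 4 − 2 = 2.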